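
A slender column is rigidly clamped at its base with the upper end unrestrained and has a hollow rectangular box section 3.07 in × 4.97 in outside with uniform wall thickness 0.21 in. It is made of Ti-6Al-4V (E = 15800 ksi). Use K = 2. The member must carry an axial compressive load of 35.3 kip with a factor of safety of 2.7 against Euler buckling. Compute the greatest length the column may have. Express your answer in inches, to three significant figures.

L_max ≈ 44.9 in

Inner dimensions: h_i = 4.97 − 2×0.21 = 4.550 in, b_i = 3.07 − 2×0.21 = 2.650 in
Weak-axis I_min = (h_o·b_o³ − h_i·b_i³)/12 with b_o = 3.07, b_i = 2.650 in (shorter outer/inner sides).
I_min = (4.97×3.07³ − 4.550×2.650³)/12 = 4.928 in⁴
Required critical load P_cr = n·P = 2.7 × 35.3 = 95.31 kip = 9.531×10^4 lb
From P_cr = π²EI/(K·L)²:  L = (1/K)·√(π²EI/P_cr) = (1/2)·√(π²×1.58×10^7×4.928/9.531×10^4)
L = 44.9 in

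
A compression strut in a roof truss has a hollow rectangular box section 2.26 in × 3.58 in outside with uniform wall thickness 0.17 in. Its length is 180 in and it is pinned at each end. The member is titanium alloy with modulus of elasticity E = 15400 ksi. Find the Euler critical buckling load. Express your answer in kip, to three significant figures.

Inner dimensions: h_i = 3.58 − 2×0.17 = 3.240 in, b_i = 2.26 − 2×0.17 = 1.920 in
Weak-axis I_min = (h_o·b_o³ − h_i·b_i³)/12 with b_o = 2.26, b_i = 1.920 in (shorter outer/inner sides).
I_min = (3.58×2.26³ − 3.240×1.920³)/12 = 1.533 in⁴
Effective length L_e = K·L = 1 × 180 = 180.0 in
P_cr = π²EI / L_e² = π² × 15400×10³ × 1.533 / 180.0² = 7.190×10^3 lb

P_cr ≈ 7.19 kip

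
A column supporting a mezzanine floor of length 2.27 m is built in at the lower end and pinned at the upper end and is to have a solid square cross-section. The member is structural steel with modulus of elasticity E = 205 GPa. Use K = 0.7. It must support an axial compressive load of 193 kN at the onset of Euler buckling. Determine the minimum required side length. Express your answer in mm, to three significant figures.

L_e = K·L = 0.7 × 2.27 = 1.589 m
Required I = P_cr·L_e²/(π²E) = 1.930×10^5 × 1.589² / (π² × 2.05×10^11) = 2.409×10^-7 m⁴
I_req = 2.409×10^5 mm⁴
Solid square: I = a⁴/12  ⇒  a = (12I)^(1/4) = (12×2.409×10^5)^(1/4) = 41.2 mm

a ≈ 41.2 mm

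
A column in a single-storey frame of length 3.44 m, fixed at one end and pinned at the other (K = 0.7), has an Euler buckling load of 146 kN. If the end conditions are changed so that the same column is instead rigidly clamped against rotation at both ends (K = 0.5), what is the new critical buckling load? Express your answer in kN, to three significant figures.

P_cr ∝ 1/K², so P_cr,new = P_cr,old × (K_old/K_new)² = 146 × (0.7/0.5)²
= 146 × 1.960 = 286 kN

P_cr ≈ 286 kN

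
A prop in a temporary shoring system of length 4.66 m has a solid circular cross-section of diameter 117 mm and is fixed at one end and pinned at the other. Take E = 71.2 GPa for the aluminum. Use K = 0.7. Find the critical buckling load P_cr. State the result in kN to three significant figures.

I = πd⁴/64 = π×117⁴/64 = 9.198×10^6 mm⁴
I = 9.198×10^6 mm⁴ = 9.198×10^-6 m⁴
Effective length L_e = K·L = 0.7 × 4.66 = 3.262 m
P_cr = π²EI / L_e² = π² × 71.2×10⁹ × 9.198×10^-6 / 3.262² = 6.075×10^5 N

P_cr ≈ 607 kN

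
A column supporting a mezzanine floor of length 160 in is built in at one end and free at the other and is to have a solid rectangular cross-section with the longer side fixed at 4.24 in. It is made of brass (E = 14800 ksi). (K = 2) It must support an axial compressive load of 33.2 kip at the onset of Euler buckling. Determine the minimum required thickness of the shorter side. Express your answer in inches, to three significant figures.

b ≈ 4.04 in

L_e = K·L = 2 × 160 = 320.0 in
Required I = P_cr·L_e²/(π²E) = 3.320×10^4 × 320.0² / (π² × 1.48×10^7) = 23.27 in⁴
Rectangle, weak axis: I_min = h·b³/12 with h = 4.24 in fixed  ⇒  b = (12I/h)^(1/3) = 4.04 in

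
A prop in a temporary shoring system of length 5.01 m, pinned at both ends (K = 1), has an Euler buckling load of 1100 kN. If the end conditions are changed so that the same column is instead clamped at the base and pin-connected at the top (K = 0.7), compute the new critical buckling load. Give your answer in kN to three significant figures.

P_cr ∝ 1/K², so P_cr,new = P_cr,old × (K_old/K_new)² = 1100 × (1/0.7)²
= 1100 × 2.041 = 2240 kN

P_cr ≈ 2240 kN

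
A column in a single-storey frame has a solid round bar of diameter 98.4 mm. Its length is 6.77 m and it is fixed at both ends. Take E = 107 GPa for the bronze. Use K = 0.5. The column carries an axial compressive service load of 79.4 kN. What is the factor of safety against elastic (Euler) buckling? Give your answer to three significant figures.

n ≈ 5.34

I = πd⁴/64 = π×98.4⁴/64 = 4.602×10^6 mm⁴
I = 4.602×10^6 mm⁴ = 4.602×10^-6 m⁴
Effective length L_e = K·L = 0.5 × 6.77 = 3.385 m
P_cr = π²EI / L_e² = π² × 107×10⁹ × 4.602×10^-6 / 3.385² = 4.241×10^5 N
Factor of safety n = P_cr / P = 424.15 / 79.4 = 5.34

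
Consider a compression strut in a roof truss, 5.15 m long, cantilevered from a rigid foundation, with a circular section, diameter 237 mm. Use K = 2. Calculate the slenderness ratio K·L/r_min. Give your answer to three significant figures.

I = πd⁴/64 = π×237⁴/64 = 1.549×10^8 mm⁴
A = 4.412×10^4 mm²;  r_min = √(I/A) = √(1.549×10^8/4.412×10^4) = 59.25 mm
L_e = K·L = 2 × 5.15 m = 10.30 m = 10300 mm
λ = L_e / r_min = 10300 / 59.25 = 174

λ ≈ 174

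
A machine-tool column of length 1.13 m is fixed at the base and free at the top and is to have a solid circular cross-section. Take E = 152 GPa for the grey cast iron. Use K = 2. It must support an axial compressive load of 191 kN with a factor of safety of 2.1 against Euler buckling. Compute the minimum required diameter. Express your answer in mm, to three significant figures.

Required P_cr = n·P = 2.1 × 191 = 401.1 kN
L_e = K·L = 2 × 1.13 = 2.260 m
Required I = P_cr·L_e²/(π²E) = 4.011×10^5 × 2.260² / (π² × 1.52×10^11) = 1.366×10^-6 m⁴
I_req = 1.366×10^6 mm⁴
Solid circle: I = πd⁴/64  ⇒  d = (64I/π)^(1/4) = (64×1.366×10^6/π)^(1/4) = 72.6 mm

d ≈ 72.6 mm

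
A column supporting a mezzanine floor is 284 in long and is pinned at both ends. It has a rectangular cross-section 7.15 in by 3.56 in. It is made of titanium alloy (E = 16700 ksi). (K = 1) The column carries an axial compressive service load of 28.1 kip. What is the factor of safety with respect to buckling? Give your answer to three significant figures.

Buckling occurs about the weak axis: I_min = h·b³/12 with b = 3.56 in (the shorter side).
I_min = 7.15×3.56³/12 = 26.88 in⁴
Effective length L_e = K·L = 1 × 284 = 284.0 in
P_cr = π²EI / L_e² = π² × 16700×10³ × 26.88 / 284.0² = 5.494×10^4 lb
Factor of safety n = P_cr / P = 54.936 / 28.1 = 1.96

n ≈ 1.96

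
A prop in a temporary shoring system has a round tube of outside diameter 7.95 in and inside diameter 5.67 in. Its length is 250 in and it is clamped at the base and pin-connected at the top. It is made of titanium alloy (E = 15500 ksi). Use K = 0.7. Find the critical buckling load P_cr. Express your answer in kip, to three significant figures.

P_cr ≈ 726 kip

d_o = 7.95 in, d_i = 5.67 in
I = π(d_o⁴ − d_i⁴)/64 = π(7.95⁴ − 5.670⁴)/64 = 145.3 in⁴
Effective length L_e = K·L = 0.7 × 250 = 175.0 in
P_cr = π²EI / L_e² = π² × 15500×10³ × 145.3 / 175.0² = 7.260×10^5 lb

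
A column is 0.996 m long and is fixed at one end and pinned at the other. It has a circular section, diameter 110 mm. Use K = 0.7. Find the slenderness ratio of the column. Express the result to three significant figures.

I = πd⁴/64 = π×110⁴/64 = 7.187×10^6 mm⁴
A = 9.503×10^3 mm²;  r_min = √(I/A) = √(7.187×10^6/9.503×10^3) = 27.50 mm
L_e = K·L = 0.7 × 0.996 m = 0.6972 m = 697.20 mm
λ = L_e / r_min = 697.20 / 27.50 = 25.4

λ ≈ 25.4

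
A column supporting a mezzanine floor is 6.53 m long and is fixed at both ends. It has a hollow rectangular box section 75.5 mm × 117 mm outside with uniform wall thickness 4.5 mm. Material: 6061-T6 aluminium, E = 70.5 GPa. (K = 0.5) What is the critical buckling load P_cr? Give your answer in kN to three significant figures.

P_cr ≈ 101 kN

Inner dimensions: h_i = 117 − 2×4.5 = 108.0 mm, b_i = 75.5 − 2×4.5 = 66.50 mm
Weak-axis I_min = (h_o·b_o³ − h_i·b_i³)/12 with b_o = 75.5, b_i = 66.50 mm (shorter outer/inner sides).
I_min = (117×75.5³ − 108.0×66.50³)/12 = 1.549×10^6 mm⁴
I = 1.549×10^6 mm⁴ = 1.549×10^-6 m⁴
Effective length L_e = K·L = 0.5 × 6.53 = 3.265 m
P_cr = π²EI / L_e² = π² × 70.5×10⁹ × 1.549×10^-6 / 3.265² = 1.011×10^5 N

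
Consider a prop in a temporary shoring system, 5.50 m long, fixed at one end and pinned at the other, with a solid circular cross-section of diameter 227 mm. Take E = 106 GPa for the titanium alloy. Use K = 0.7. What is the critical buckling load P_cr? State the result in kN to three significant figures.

I = πd⁴/64 = π×227⁴/64 = 1.303×10^8 mm⁴
I = 1.303×10^8 mm⁴ = 1.303×10^-4 m⁴
Effective length L_e = K·L = 0.7 × 5.50 = 3.850 m
P_cr = π²EI / L_e² = π² × 106×10⁹ × 1.303×10^-4 / 3.850² = 9.199×10^6 N

P_cr ≈ 9200 kN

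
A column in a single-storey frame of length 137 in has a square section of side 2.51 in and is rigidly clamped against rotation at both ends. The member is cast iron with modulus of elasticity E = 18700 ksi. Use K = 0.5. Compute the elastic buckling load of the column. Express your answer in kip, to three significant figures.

I = a⁴/12 = 2.51⁴/12 = 3.308 in⁴
Effective length L_e = K·L = 0.5 × 137 = 68.50 in
P_cr = π²EI / L_e² = π² × 18700×10³ × 3.308 / 68.50² = 1.301×10^5 lb

P_cr ≈ 130 kip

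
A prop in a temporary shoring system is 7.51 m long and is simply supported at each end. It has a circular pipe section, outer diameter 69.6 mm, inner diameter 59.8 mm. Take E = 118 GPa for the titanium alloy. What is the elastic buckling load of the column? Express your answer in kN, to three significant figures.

P_cr ≈ 10.8 kN

d_o = 69.6 mm, d_i = 59.8 mm
I = π(d_o⁴ − d_i⁴)/64 = π(69.6⁴ − 59.80⁴)/64 = 5.241×10^5 mm⁴
I = 5.241×10^5 mm⁴ = 5.241×10^-7 m⁴
Effective length L_e = K·L = 1 × 7.51 = 7.510 m
P_cr = π²EI / L_e² = π² × 118×10⁹ × 5.241×10^-7 / 7.510² = 1.082×10^4 N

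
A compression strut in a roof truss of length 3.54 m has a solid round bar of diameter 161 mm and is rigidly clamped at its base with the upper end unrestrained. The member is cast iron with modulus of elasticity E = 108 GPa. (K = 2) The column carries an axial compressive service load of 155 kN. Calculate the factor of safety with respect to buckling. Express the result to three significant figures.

n ≈ 4.52

I = πd⁴/64 = π×161⁴/64 = 3.298×10^7 mm⁴
I = 3.298×10^7 mm⁴ = 3.298×10^-5 m⁴
Effective length L_e = K·L = 2 × 3.54 = 7.080 m
P_cr = π²EI / L_e² = π² × 108×10⁹ × 3.298×10^-5 / 7.080² = 7.013×10^5 N
Factor of safety n = P_cr / P = 701.34 / 155 = 4.52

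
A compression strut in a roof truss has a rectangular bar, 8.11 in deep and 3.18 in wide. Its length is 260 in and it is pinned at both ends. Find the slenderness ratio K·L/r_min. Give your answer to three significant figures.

λ ≈ 283

Buckling occurs about the weak axis: I_min = h·b³/12 with b = 3.18 in (the shorter side).
I_min = 8.11×3.18³/12 = 21.73 in⁴
A = 25.79 in²;  r_min = √(I/A) = √(21.73/25.79) = 0.9180 in
L_e = K·L = 1 × 260 = 260.0 in
λ = L_e / r_min = 260.00 / 0.9180 = 283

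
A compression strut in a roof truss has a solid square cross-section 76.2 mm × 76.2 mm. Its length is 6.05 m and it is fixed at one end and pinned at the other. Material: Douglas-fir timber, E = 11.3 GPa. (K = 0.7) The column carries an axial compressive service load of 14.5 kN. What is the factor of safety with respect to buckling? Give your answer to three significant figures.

I = a⁴/12 = 76.2⁴/12 = 2.810×10^6 mm⁴
I = 2.810×10^6 mm⁴ = 2.810×10^-6 m⁴
Effective length L_e = K·L = 0.7 × 6.05 = 4.235 m
P_cr = π²EI / L_e² = π² × 11.3×10⁹ × 2.810×10^-6 / 4.235² = 1.747×10^4 N
Factor of safety n = P_cr / P = 17.471 / 14.5 = 1.20

n ≈ 1.20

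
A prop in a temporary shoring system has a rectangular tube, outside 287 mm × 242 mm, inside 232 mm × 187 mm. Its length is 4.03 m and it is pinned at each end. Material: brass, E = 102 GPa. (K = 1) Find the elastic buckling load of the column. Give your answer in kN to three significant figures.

Weak-axis I_min = (h_o·b_o³ − h_i·b_i³)/12 with b_o = 242, b_i = 187.0 mm (shorter outer/inner sides).
I_min = (287×242³ − 232.0×187.0³)/12 = 2.125×10^8 mm⁴
I = 2.125×10^8 mm⁴ = 2.125×10^-4 m⁴
Effective length L_e = K·L = 1 × 4.03 = 4.030 m
P_cr = π²EI / L_e² = π² × 102×10⁹ × 2.125×10^-4 / 4.030² = 1.317×10^7 N

P_cr ≈ 13200 kN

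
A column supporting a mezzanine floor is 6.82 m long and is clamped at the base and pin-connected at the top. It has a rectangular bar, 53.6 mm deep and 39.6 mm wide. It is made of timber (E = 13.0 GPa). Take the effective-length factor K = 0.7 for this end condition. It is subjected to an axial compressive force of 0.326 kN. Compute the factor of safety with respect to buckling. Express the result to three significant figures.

n ≈ 4.79

Buckling occurs about the weak axis: I_min = h·b³/12 with b = 39.6 mm (the shorter side).
I_min = 53.6×39.6³/12 = 2.774×10^5 mm⁴
I = 2.774×10^5 mm⁴ = 2.774×10^-7 m⁴
Effective length L_e = K·L = 0.7 × 6.82 = 4.774 m
P_cr = π²EI / L_e² = π² × 13.0×10⁹ × 2.774×10^-7 / 4.774² = 1.562×10^3 N
Factor of safety n = P_cr / P = 1.5615 / 0.326 = 4.79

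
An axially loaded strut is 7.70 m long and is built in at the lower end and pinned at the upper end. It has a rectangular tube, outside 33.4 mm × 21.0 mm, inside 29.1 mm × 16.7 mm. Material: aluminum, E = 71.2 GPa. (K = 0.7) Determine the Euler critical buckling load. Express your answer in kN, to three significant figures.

P_cr ≈ 0.350 kN

Weak-axis I_min = (h_o·b_o³ − h_i·b_i³)/12 with b_o = 21.0, b_i = 16.70 mm (shorter outer/inner sides).
I_min = (33.4×21.0³ − 29.10×16.70³)/12 = 1.448×10^4 mm⁴
I = 1.448×10^4 mm⁴ = 1.448×10^-8 m⁴
Effective length L_e = K·L = 0.7 × 7.70 = 5.390 m
P_cr = π²EI / L_e² = π² × 71.2×10⁹ × 1.448×10^-8 / 5.390² = 350.3 N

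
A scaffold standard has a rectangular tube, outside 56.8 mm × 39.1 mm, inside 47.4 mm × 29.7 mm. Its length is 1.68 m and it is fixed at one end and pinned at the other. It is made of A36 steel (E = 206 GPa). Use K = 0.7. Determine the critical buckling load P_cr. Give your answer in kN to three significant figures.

P_cr ≈ 264 kN

Weak-axis I_min = (h_o·b_o³ − h_i·b_i³)/12 with b_o = 39.1, b_i = 29.70 mm (shorter outer/inner sides).
I_min = (56.8×39.1³ − 47.40×29.70³)/12 = 1.795×10^5 mm⁴
I = 1.795×10^5 mm⁴ = 1.795×10^-7 m⁴
Effective length L_e = K·L = 0.7 × 1.68 = 1.176 m
P_cr = π²EI / L_e² = π² × 206×10⁹ × 1.795×10^-7 / 1.176² = 2.638×10^5 N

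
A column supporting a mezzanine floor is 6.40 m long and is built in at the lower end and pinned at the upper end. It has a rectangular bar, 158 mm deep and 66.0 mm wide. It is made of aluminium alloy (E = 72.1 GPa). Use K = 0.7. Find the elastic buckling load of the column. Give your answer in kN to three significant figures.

Buckling occurs about the weak axis: I_min = h·b³/12 with b = 66.0 mm (the shorter side).
I_min = 158×66.0³/12 = 3.785×10^6 mm⁴
I = 3.785×10^6 mm⁴ = 3.785×10^-6 m⁴
Effective length L_e = K·L = 0.7 × 6.40 = 4.480 m
P_cr = π²EI / L_e² = π² × 72.1×10⁹ × 3.785×10^-6 / 4.480² = 1.342×10^5 N

P_cr ≈ 134 kN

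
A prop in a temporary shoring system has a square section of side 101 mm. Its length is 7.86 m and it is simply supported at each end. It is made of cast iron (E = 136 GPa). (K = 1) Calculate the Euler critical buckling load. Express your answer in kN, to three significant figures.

I = a⁴/12 = 101⁴/12 = 8.672×10^6 mm⁴
I = 8.672×10^6 mm⁴ = 8.672×10^-6 m⁴
Effective length L_e = K·L = 1 × 7.86 = 7.860 m
P_cr = π²EI / L_e² = π² × 136×10⁹ × 8.672×10^-6 / 7.860² = 1.884×10^5 N

P_cr ≈ 188 kN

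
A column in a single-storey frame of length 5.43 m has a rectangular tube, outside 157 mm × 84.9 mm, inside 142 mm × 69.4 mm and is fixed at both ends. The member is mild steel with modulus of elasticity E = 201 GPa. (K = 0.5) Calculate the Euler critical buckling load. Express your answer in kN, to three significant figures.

P_cr ≈ 1090 kN

Weak-axis I_min = (h_o·b_o³ − h_i·b_i³)/12 with b_o = 84.9, b_i = 69.40 mm (shorter outer/inner sides).
I_min = (157×84.9³ − 142.0×69.40³)/12 = 4.051×10^6 mm⁴
I = 4.051×10^6 mm⁴ = 4.051×10^-6 m⁴
Effective length L_e = K·L = 0.5 × 5.43 = 2.715 m
P_cr = π²EI / L_e² = π² × 201×10⁹ × 4.051×10^-6 / 2.715² = 1.090×10^6 N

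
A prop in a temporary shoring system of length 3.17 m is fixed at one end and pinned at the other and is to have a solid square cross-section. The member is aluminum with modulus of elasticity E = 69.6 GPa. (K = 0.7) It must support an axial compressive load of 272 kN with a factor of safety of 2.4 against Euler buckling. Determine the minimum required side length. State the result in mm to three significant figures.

Required P_cr = n·P = 2.4 × 272 = 652.8 kN
L_e = K·L = 0.7 × 3.17 = 2.219 m
Required I = P_cr·L_e²/(π²E) = 6.528×10^5 × 2.219² / (π² × 6.96×10^10) = 4.679×10^-6 m⁴
I_req = 4.679×10^6 mm⁴
Solid square: I = a⁴/12  ⇒  a = (12I)^(1/4) = (12×4.679×10^6)^(1/4) = 86.6 mm

a ≈ 86.6 mm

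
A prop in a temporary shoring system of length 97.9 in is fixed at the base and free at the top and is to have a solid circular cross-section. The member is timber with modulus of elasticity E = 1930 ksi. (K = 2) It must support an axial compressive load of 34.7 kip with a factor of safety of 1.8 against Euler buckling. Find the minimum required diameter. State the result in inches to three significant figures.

d ≈ 7.11 in

Required P_cr = n·P = 1.8 × 34.7 = 62.46 kip
L_e = K·L = 2 × 97.9 = 195.8 in
Required I = P_cr·L_e²/(π²E) = 6.246×10^4 × 195.8² / (π² × 1.93×10^6) = 125.7 in⁴
Solid circle: I = πd⁴/64  ⇒  d = (64I/π)^(1/4) = (64×125.7/π)^(1/4) = 7.11 in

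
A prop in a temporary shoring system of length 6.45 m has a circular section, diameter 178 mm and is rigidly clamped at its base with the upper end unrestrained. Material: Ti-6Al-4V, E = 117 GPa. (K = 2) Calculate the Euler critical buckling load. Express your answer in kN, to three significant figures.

P_cr ≈ 342 kN

I = πd⁴/64 = π×178⁴/64 = 4.928×10^7 mm⁴
I = 4.928×10^7 mm⁴ = 4.928×10^-5 m⁴
Effective length L_e = K·L = 2 × 6.45 = 12.90 m
P_cr = π²EI / L_e² = π² × 117×10⁹ × 4.928×10^-5 / 12.90² = 3.419×10^5 N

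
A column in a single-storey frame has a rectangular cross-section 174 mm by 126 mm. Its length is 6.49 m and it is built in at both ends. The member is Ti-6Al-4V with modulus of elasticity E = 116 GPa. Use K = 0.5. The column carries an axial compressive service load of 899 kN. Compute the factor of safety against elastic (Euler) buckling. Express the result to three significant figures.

n ≈ 3.51

Buckling occurs about the weak axis: I_min = h·b³/12 with b = 126 mm (the shorter side).
I_min = 174×126³/12 = 2.901×10^7 mm⁴
I = 2.901×10^7 mm⁴ = 2.901×10^-5 m⁴
Effective length L_e = K·L = 0.5 × 6.49 = 3.245 m
P_cr = π²EI / L_e² = π² × 116×10⁹ × 2.901×10^-5 / 3.245² = 3.154×10^6 N
Factor of safety n = P_cr / P = 3153.6 / 899 = 3.51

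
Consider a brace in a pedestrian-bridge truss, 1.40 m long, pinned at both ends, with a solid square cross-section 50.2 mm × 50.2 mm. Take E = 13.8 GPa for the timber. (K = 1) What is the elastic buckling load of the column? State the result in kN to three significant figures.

I = a⁴/12 = 50.2⁴/12 = 5.292×10^5 mm⁴
I = 5.292×10^5 mm⁴ = 5.292×10^-7 m⁴
Effective length L_e = K·L = 1 × 1.40 = 1.400 m
P_cr = π²EI / L_e² = π² × 13.8×10⁹ × 5.292×10^-7 / 1.400² = 3.678×10^4 N

P_cr ≈ 36.8 kN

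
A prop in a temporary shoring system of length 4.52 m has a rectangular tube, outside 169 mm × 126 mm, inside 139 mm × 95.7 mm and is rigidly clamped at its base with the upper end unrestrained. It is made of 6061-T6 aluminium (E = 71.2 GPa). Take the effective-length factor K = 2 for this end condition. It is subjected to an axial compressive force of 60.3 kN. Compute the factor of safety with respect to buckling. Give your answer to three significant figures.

Weak-axis I_min = (h_o·b_o³ − h_i·b_i³)/12 with b_o = 126, b_i = 95.70 mm (shorter outer/inner sides).
I_min = (169×126³ − 139.0×95.70³)/12 = 1.802×10^7 mm⁴
I = 1.802×10^7 mm⁴ = 1.802×10^-5 m⁴
Effective length L_e = K·L = 2 × 4.52 = 9.040 m
P_cr = π²EI / L_e² = π² × 71.2×10⁹ × 1.802×10^-5 / 9.040² = 1.549×10^5 N
Factor of safety n = P_cr / P = 154.95 / 60.3 = 2.57

n ≈ 2.57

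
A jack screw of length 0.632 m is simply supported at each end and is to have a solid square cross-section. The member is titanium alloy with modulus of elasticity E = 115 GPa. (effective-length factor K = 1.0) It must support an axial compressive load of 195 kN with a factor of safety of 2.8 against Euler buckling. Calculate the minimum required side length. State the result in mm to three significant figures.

Required P_cr = n·P = 2.8 × 195 = 546.0 kN
L_e = K·L = 1 × 0.632 = 0.6320 m
Required I = P_cr·L_e²/(π²E) = 5.460×10^5 × 0.6320² / (π² × 1.15×10^11) = 1.921×10^-7 m⁴
I_req = 1.921×10^5 mm⁴
Solid square: I = a⁴/12  ⇒  a = (12I)^(1/4) = (12×1.921×10^5)^(1/4) = 39.0 mm

a ≈ 39.0 mm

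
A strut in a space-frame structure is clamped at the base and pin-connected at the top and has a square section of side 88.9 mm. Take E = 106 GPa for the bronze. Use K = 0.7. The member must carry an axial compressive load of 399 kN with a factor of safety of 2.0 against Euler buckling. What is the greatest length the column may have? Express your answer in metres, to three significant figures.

I = a⁴/12 = 88.9⁴/12 = 5.205×10^6 mm⁴
I = 5.205×10^-6 m⁴
Required critical load P_cr = n·P = 2.0 × 399 = 798.0 kN = 7.980×10^5 N
From P_cr = π²EI/(K·L)²:  L = (1/K)·√(π²EI/P_cr) = (1/0.7)·√(π²×1.06×10^11×5.205×10^-6/7.980×10^5)
L = 3.73 m

L_max ≈ 3.73 m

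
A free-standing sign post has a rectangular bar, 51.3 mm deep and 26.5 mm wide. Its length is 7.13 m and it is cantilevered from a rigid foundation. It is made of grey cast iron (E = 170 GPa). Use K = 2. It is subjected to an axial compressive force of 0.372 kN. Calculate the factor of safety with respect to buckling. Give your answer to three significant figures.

n ≈ 1.76

Buckling occurs about the weak axis: I_min = h·b³/12 with b = 26.5 mm (the shorter side).
I_min = 51.3×26.5³/12 = 7.956×10^4 mm⁴
I = 7.956×10^4 mm⁴ = 7.956×10^-8 m⁴
Effective length L_e = K·L = 2 × 7.13 = 14.26 m
P_cr = π²EI / L_e² = π² × 170×10⁹ × 7.956×10^-8 / 14.26² = 656.4 N
Factor of safety n = P_cr / P = 0.65642 / 0.372 = 1.76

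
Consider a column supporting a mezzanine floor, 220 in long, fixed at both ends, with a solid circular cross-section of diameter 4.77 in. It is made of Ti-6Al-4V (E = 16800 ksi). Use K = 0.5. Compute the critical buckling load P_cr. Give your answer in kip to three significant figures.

I = πd⁴/64 = π×4.77⁴/64 = 25.41 in⁴
Effective length L_e = K·L = 0.5 × 220 = 110.0 in
P_cr = π²EI / L_e² = π² × 16800×10³ × 25.41 / 110.0² = 3.482×10^5 lb

P_cr ≈ 348 kip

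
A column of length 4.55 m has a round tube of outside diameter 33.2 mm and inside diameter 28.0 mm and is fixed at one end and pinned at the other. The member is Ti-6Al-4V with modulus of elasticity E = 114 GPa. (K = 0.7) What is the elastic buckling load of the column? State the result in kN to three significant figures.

P_cr ≈ 3.27 kN

d_o = 33.2 mm, d_i = 28.0 mm
I = π(d_o⁴ − d_i⁴)/64 = π(33.2⁴ − 28.00⁴)/64 = 2.947×10^4 mm⁴
I = 2.947×10^4 mm⁴ = 2.947×10^-8 m⁴
Effective length L_e = K·L = 0.7 × 4.55 = 3.185 m
P_cr = π²EI / L_e² = π² × 114×10⁹ × 2.947×10^-8 / 3.185² = 3.268×10^3 N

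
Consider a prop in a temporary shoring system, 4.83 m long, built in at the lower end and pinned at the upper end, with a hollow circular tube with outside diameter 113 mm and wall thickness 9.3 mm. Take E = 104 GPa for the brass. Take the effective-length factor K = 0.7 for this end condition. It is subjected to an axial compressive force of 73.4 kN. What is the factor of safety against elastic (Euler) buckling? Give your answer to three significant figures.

n ≈ 5.02

Inner diameter d_i = 113 − 2×9.3 = 94.40 mm
I = π(d_o⁴ − d_i⁴)/64 = π(113⁴ − 94.40⁴)/64 = 4.105×10^6 mm⁴
I = 4.105×10^6 mm⁴ = 4.105×10^-6 m⁴
Effective length L_e = K·L = 0.7 × 4.83 = 3.381 m
P_cr = π²EI / L_e² = π² × 104×10⁹ × 4.105×10^-6 / 3.381² = 3.686×10^5 N
Factor of safety n = P_cr / P = 368.64 / 73.4 = 5.02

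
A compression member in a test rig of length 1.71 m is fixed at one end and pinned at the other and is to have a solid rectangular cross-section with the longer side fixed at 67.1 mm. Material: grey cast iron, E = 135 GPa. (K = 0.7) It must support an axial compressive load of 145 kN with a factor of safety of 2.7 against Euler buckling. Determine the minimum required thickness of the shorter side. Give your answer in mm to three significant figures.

Required P_cr = n·P = 2.7 × 145 = 391.5 kN
L_e = K·L = 0.7 × 1.71 = 1.197 m
Required I = P_cr·L_e²/(π²E) = 3.915×10^5 × 1.197² / (π² × 1.35×10^11) = 4.210×10^-7 m⁴
I_req = 4.210×10^5 mm⁴
Rectangle, weak axis: I_min = h·b³/12 with h = 67.1 mm fixed  ⇒  b = (12I/h)^(1/3) = 42.2 mm

b ≈ 42.2 mm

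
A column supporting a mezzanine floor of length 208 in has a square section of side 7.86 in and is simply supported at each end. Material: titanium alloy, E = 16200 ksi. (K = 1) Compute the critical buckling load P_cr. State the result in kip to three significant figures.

P_cr ≈ 1180 kip

I = a⁴/12 = 7.86⁴/12 = 318.1 in⁴
Effective length L_e = K·L = 1 × 208 = 208.0 in
P_cr = π²EI / L_e² = π² × 16200×10³ × 318.1 / 208.0² = 1.175×10^6 lb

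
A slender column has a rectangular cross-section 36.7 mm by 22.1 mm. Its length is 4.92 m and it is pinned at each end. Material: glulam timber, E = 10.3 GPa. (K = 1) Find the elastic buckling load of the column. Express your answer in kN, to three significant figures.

Buckling occurs about the weak axis: I_min = h·b³/12 with b = 22.1 mm (the shorter side).
I_min = 36.7×22.1³/12 = 3.301×10^4 mm⁴
I = 3.301×10^4 mm⁴ = 3.301×10^-8 m⁴
Effective length L_e = K·L = 1 × 4.92 = 4.920 m
P_cr = π²EI / L_e² = π² × 10.3×10⁹ × 3.301×10^-8 / 4.920² = 138.6 N

P_cr ≈ 0.139 kN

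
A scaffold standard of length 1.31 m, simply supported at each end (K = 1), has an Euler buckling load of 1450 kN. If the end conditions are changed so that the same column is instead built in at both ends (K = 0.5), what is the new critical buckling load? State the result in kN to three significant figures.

P_cr ∝ 1/K², so P_cr,new = P_cr,old × (K_old/K_new)² = 1450 × (1/0.5)²
= 1450 × 4.000 = 5800 kN

P_cr ≈ 5800 kN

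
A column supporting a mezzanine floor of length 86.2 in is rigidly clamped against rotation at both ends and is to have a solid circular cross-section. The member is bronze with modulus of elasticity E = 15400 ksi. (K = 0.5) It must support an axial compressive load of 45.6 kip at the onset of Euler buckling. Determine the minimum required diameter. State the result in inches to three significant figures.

L_e = K·L = 0.5 × 86.2 = 43.10 in
Required I = P_cr·L_e²/(π²E) = 4.560×10^4 × 43.10² / (π² × 1.54×10^7) = 0.5573 in⁴
Solid circle: I = πd⁴/64  ⇒  d = (64I/π)^(1/4) = (64×0.5573/π)^(1/4) = 1.84 in

d ≈ 1.84 in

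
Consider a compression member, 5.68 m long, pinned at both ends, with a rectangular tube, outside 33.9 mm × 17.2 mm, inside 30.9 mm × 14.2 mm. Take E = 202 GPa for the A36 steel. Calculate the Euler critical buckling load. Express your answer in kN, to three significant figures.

P_cr ≈ 0.433 kN

Weak-axis I_min = (h_o·b_o³ − h_i·b_i³)/12 with b_o = 17.2, b_i = 14.20 mm (shorter outer/inner sides).
I_min = (33.9×17.2³ − 30.90×14.20³)/12 = 7.002×10^3 mm⁴
I = 7.002×10^3 mm⁴ = 7.002×10^-9 m⁴
Effective length L_e = K·L = 1 × 5.68 = 5.680 m
P_cr = π²EI / L_e² = π² × 202×10⁹ × 7.002×10^-9 / 5.680² = 432.7 N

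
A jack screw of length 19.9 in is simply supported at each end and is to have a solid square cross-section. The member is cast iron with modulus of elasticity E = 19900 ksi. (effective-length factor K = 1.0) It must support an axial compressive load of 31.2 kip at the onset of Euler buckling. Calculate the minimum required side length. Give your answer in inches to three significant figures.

L_e = K·L = 1 × 19.9 = 19.90 in
Required I = P_cr·L_e²/(π²E) = 3.120×10^4 × 19.90² / (π² × 1.99×10^7) = 6.291×10^-2 in⁴
Solid square: I = a⁴/12  ⇒  a = (12I)^(1/4) = (12×6.291×10^-2)^(1/4) = 0.932 in

a ≈ 0.932 in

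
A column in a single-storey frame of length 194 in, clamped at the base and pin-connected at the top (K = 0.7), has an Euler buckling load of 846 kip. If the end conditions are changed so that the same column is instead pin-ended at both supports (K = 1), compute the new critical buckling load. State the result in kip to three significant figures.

P_cr ≈ 415 kip

P_cr ∝ 1/K², so P_cr,new = P_cr,old × (K_old/K_new)² = 846 × (0.7/1)²
= 846 × 0.4900 = 415 kip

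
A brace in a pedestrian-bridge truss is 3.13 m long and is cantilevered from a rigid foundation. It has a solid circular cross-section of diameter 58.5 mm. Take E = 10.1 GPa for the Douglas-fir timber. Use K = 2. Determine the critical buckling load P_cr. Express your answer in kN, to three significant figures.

I = πd⁴/64 = π×58.5⁴/64 = 5.749×10^5 mm⁴
I = 5.749×10^5 mm⁴ = 5.749×10^-7 m⁴
Effective length L_e = K·L = 2 × 3.13 = 6.260 m
P_cr = π²EI / L_e² = π² × 10.1×10⁹ × 5.749×10^-7 / 6.260² = 1.462×10^3 N

P_cr ≈ 1.46 kN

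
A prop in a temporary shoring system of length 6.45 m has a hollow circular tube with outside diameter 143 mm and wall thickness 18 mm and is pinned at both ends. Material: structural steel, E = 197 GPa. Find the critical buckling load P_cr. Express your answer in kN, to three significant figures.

Inner diameter d_i = 143 − 2×18 = 107.0 mm
I = π(d_o⁴ − d_i⁴)/64 = π(143⁴ − 107.0⁴)/64 = 1.409×10^7 mm⁴
I = 1.409×10^7 mm⁴ = 1.409×10^-5 m⁴
Effective length L_e = K·L = 1 × 6.45 = 6.450 m
P_cr = π²EI / L_e² = π² × 197×10⁹ × 1.409×10^-5 / 6.450² = 6.586×10^5 N

P_cr ≈ 659 kN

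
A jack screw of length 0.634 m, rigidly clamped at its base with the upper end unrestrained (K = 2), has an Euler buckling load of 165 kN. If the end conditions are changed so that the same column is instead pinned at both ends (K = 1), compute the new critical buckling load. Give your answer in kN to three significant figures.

P_cr ∝ 1/K², so P_cr,new = P_cr,old × (K_old/K_new)² = 165 × (2/1)²
= 165 × 4.000 = 660 kN

P_cr ≈ 660 kN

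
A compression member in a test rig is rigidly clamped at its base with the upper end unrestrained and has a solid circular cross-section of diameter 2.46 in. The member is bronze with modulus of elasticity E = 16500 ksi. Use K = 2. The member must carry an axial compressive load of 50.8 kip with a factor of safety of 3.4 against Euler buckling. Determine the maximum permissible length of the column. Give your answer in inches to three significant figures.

L_max ≈ 20.6 in

I = πd⁴/64 = π×2.46⁴/64 = 1.798 in⁴
Required critical load P_cr = n·P = 3.4 × 50.8 = 172.7 kip = 1.727×10^5 lb
From P_cr = π²EI/(K·L)²:  L = (1/K)·√(π²EI/P_cr) = (1/2)·√(π²×1.65×10^7×1.798/1.727×10^5)
L = 20.6 in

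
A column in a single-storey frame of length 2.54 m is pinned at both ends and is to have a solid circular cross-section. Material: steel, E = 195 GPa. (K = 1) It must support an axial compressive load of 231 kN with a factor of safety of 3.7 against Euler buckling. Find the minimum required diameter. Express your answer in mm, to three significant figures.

Required P_cr = n·P = 3.7 × 231 = 854.7 kN
L_e = K·L = 1 × 2.54 = 2.540 m
Required I = P_cr·L_e²/(π²E) = 8.547×10^5 × 2.540² / (π² × 1.95×10^11) = 2.865×10^-6 m⁴
I_req = 2.865×10^6 mm⁴
Solid circle: I = πd⁴/64  ⇒  d = (64I/π)^(1/4) = (64×2.865×10^6/π)^(1/4) = 87.4 mm

d ≈ 87.4 mm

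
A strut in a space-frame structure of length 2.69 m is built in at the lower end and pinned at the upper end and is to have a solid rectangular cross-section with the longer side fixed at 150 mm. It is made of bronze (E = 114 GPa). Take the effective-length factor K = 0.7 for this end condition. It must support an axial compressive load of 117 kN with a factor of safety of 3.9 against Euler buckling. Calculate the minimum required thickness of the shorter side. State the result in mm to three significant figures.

Required P_cr = n·P = 3.9 × 117 = 456.3 kN
L_e = K·L = 0.7 × 2.69 = 1.883 m
Required I = P_cr·L_e²/(π²E) = 4.563×10^5 × 1.883² / (π² × 1.14×10^11) = 1.438×10^-6 m⁴
I_req = 1.438×10^6 mm⁴
Rectangle, weak axis: I_min = h·b³/12 with h = 150 mm fixed  ⇒  b = (12I/h)^(1/3) = 48.6 mm

b ≈ 48.6 mm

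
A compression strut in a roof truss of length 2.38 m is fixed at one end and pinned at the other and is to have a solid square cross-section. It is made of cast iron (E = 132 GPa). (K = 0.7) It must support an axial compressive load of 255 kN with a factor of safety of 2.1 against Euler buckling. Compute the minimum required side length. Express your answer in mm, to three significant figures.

a ≈ 60.8 mm

Required P_cr = n·P = 2.1 × 255 = 535.5 kN
L_e = K·L = 0.7 × 2.38 = 1.666 m
Required I = P_cr·L_e²/(π²E) = 5.355×10^5 × 1.666² / (π² × 1.32×10^11) = 1.141×10^-6 m⁴
I_req = 1.141×10^6 mm⁴
Solid square: I = a⁴/12  ⇒  a = (12I)^(1/4) = (12×1.141×10^6)^(1/4) = 60.8 mm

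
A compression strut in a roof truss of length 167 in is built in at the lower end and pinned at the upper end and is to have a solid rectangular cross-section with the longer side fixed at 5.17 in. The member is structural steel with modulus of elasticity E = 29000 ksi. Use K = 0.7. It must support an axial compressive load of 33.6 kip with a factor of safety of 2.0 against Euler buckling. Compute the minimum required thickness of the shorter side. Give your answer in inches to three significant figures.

Required P_cr = n·P = 2.0 × 33.6 = 67.20 kip
L_e = K·L = 0.7 × 167 = 116.9 in
Required I = P_cr·L_e²/(π²E) = 6.720×10^4 × 116.9² / (π² × 2.90×10^7) = 3.208 in⁴
Rectangle, weak axis: I_min = h·b³/12 with h = 5.17 in fixed  ⇒  b = (12I/h)^(1/3) = 1.95 in

b ≈ 1.95 in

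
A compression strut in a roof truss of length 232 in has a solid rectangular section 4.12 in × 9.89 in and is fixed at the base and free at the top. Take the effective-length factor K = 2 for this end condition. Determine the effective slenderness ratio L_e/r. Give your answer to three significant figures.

λ ≈ 390

For a rectangle r_min = b/√12 = 4.12/√12 = 1.189 in
L_e = K·L = 2 × 232 = 464.0 in
λ = L_e / r_min = 464.00 / 1.189 = 390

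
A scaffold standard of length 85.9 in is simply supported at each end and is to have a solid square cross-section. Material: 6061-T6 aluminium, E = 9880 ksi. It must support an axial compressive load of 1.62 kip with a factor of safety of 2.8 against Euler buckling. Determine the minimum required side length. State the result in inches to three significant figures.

a ≈ 1.42 in

Required P_cr = n·P = 2.8 × 1.62 = 4.536 kip
L_e = K·L = 1 × 85.9 = 85.90 in
Required I = P_cr·L_e²/(π²E) = 4.536×10^3 × 85.90² / (π² × 9.88×10^6) = 0.3432 in⁴
Solid square: I = a⁴/12  ⇒  a = (12I)^(1/4) = (12×0.3432)^(1/4) = 1.42 in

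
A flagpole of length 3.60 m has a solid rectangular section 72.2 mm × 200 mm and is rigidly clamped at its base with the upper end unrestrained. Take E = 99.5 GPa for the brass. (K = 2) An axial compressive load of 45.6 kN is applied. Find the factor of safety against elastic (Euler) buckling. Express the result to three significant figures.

Buckling occurs about the weak axis: I_min = h·b³/12 with b = 72.2 mm (the shorter side).
I_min = 200×72.2³/12 = 6.273×10^6 mm⁴
I = 6.273×10^6 mm⁴ = 6.273×10^-6 m⁴
Effective length L_e = K·L = 2 × 3.60 = 7.200 m
P_cr = π²EI / L_e² = π² × 99.5×10⁹ × 6.273×10^-6 / 7.200² = 1.188×10^5 N
Factor of safety n = P_cr / P = 118.83 / 45.6 = 2.61

n ≈ 2.61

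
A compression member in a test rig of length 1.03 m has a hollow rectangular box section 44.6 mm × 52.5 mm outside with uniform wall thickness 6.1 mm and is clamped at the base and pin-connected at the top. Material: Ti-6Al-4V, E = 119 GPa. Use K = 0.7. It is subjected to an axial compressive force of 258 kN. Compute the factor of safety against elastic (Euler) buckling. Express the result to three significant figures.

n ≈ 2.40

Inner dimensions: h_i = 52.5 − 2×6.1 = 40.30 mm, b_i = 44.6 − 2×6.1 = 32.40 mm
Weak-axis I_min = (h_o·b_o³ − h_i·b_i³)/12 with b_o = 44.6, b_i = 32.40 mm (shorter outer/inner sides).
I_min = (52.5×44.6³ − 40.30×32.40³)/12 = 2.739×10^5 mm⁴
I = 2.739×10^5 mm⁴ = 2.739×10^-7 m⁴
Effective length L_e = K·L = 0.7 × 1.03 = 0.7210 m
P_cr = π²EI / L_e² = π² × 119×10⁹ × 2.739×10^-7 / 0.7210² = 6.188×10^5 N
Factor of safety n = P_cr / P = 618.85 / 258 = 2.40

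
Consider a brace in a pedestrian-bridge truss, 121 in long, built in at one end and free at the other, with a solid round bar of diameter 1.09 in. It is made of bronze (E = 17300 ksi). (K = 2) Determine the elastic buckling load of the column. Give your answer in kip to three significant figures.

P_cr ≈ 0.202 kip

I = πd⁴/64 = π×1.09⁴/64 = 6.929×10^-2 in⁴
Effective length L_e = K·L = 2 × 121 = 242.0 in
P_cr = π²EI / L_e² = π² × 17300×10³ × 6.929×10^-2 / 242.0² = 202.0 lb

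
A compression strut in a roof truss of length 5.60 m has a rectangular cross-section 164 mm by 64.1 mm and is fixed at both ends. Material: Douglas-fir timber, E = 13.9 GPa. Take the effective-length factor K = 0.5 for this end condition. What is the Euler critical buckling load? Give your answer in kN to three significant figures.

P_cr ≈ 63.0 kN

Buckling occurs about the weak axis: I_min = h·b³/12 with b = 64.1 mm (the shorter side).
I_min = 164×64.1³/12 = 3.599×10^6 mm⁴
I = 3.599×10^6 mm⁴ = 3.599×10^-6 m⁴
Effective length L_e = K·L = 0.5 × 5.60 = 2.800 m
P_cr = π²EI / L_e² = π² × 13.9×10⁹ × 3.599×10^-6 / 2.800² = 6.298×10^4 N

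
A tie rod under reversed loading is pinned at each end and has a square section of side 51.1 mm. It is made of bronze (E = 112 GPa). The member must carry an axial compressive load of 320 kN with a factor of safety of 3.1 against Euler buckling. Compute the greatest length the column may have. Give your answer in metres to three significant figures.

I = a⁴/12 = 51.1⁴/12 = 5.682×10^5 mm⁴
I = 5.682×10^-7 m⁴
Required critical load P_cr = n·P = 3.1 × 320 = 992.0 kN = 9.920×10^5 N
From P_cr = π²EI/(K·L)²:  L = (1/K)·√(π²EI/P_cr) = (1/1)·√(π²×1.12×10^11×5.682×10^-7/9.920×10^5)
L = 0.796 m

L_max ≈ 0.796 m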